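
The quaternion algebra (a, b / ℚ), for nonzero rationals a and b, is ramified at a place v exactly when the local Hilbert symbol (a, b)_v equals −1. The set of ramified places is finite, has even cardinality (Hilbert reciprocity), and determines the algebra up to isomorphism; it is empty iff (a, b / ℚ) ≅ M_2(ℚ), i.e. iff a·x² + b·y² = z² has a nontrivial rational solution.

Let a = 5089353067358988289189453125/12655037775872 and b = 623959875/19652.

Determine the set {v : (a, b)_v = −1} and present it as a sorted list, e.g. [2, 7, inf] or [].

[2, 11]

(a, b) ≡ (154, 19635) mod (ℚ^×)²; places V = {2, 3, 5, 7, 11, 13, 17, ∞}.
(a,b)_∞: sgn(154)=+, sgn(19635)=+, so +1.
(a,b)_13: α=2, u≡11; β=0, v≡5 (mod 13); (11|13)=-1, (5|13)=-1; sign (−1)^0·-1^0·-1^2 = +1.
(a,b)_5: α=10, u≡4; β=3, v≡2 (mod 5); (4|5)=+1, (2|5)=-1; sign (−1)^0·+1^3·-1^10 = +1.
(a,b)_3: α=10, u≡1; β=3, v≡2 (mod 3); (1|3)=+1, (2|3)=-1; sign (−1)^0·+1^3·-1^10 = +1.
(a,b)_11: α=1, u≡5; β=1, v≡4 (mod 11); (5|11)=+1, (4|11)=+1; sign (−1)^1·+1^1·+1^1 = -1.
(a,b)_2: α=-19, β=-2; u≡5, v≡3 (mod 8); ε(u)ε(v)=0·1, αω(v)=-19·1, βω(u)=-2·1; sum ≡ 1  ⇒  -1.
(a,b)_7: α=15, u≡2; β=5, v≡6 (mod 7); (2|7)=+1, (6|7)=-1; sign (−1)^1·+1^5·-1^15 = +1.
(a,b)_17: α=-6, u≡15; β=-3, v≡13 (mod 17); (15|17)=+1, (13|17)=+1; sign (−1)^0·+1^-3·+1^-6 = +1.
Ram(154, 19635) = {2, 11}; no ℚ_2-point on the conic.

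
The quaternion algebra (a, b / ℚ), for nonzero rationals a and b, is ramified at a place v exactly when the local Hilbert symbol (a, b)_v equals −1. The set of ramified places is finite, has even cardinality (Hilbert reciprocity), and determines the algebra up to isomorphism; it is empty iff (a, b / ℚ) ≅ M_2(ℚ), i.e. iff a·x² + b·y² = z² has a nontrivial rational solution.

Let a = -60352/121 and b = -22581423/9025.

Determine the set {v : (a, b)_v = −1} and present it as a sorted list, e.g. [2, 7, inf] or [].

(a, b) ≡ (-943, -527) mod (ℚ^×)²; places V = {2, 3, 5, 11, 17, 19, 23, 31, 41, ∞}.
(a,b)_5: α=0, u≡3; β=-2, v≡2 (mod 5); (3|5)=-1, (2|5)=-1; sign (−1)^0·-1^-2·-1^0 = +1.
(a,b)_2: α=6, β=0; u≡1, v≡1 (mod 8); ε(u)ε(v)=0·0, αω(v)=6·0, βω(u)=0·0; sum ≡ 0  ⇒  +1.
(a,b)_11: α=-2, u≡5; β=0, v≡3 (mod 11); (5|11)=+1, (3|11)=+1; sign (−1)^0·+1^0·+1^-2 = +1.
(a,b)_3: α=0, u≡2; β=4, v≡1 (mod 3); (2|3)=-1, (1|3)=+1; sign (−1)^0·-1^4·+1^0 = +1.
(a,b)_31: α=0, u≡19; β=1, v≡9 (mod 31); (19|31)=+1, (9|31)=+1; sign (−1)^0·+1^1·+1^0 = +1.
(a,b)_17: α=0, u≡16; β=1, v≡12 (mod 17); (16|17)=+1, (12|17)=-1; sign (−1)^0·+1^1·-1^0 = +1.
(a,b)_19: α=0, u≡7; β=-2, v≡16 (mod 19); (7|19)=+1, (16|19)=+1; sign (−1)^0·+1^-2·+1^0 = +1.
(a,b)_41: α=1, u≡39; β=0, v≡13 (mod 41); (39|41)=+1, (13|41)=-1; sign (−1)^0·+1^0·-1^1 = -1.
(a,b)_23: α=1, u≡15; β=2, v≡18 (mod 23); (15|23)=-1, (18|23)=+1; sign (−1)^0·-1^2·+1^1 = +1.
(a,b)_∞: sgn(-943)=−, sgn(-527)=−, so -1.
(-943, -527 / ℚ) ramifies at {41, ∞}: a division algebra.

[41, inf]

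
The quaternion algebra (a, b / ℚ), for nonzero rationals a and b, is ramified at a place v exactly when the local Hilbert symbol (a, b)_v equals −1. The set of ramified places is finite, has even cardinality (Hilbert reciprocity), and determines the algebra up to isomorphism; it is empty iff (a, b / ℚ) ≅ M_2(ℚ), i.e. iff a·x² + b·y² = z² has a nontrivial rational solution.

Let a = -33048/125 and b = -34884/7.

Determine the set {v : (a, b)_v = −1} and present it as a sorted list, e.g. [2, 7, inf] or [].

(a, b) ≡ (-510, -6783) mod (ℚ^×)²; places V = {2, 3, 5, 7, 17, 19, ∞}.
(a,b)_2: α=3, β=2; u≡1, v≡1 (mod 8); ε(u)ε(v)=0·0, αω(v)=3·0, βω(u)=2·0; sum ≡ 0  ⇒  +1.
(a,b)_∞: sgn(-510)=−, sgn(-6783)=−, so -1.
(a,b)_5: α=-3, u≡2; β=0, v≡3 (mod 5); (2|5)=-1, (3|5)=-1; sign (−1)^0·-1^0·-1^-3 = -1.
(a,b)_3: α=5, u≡1; β=3, v≡1 (mod 3); (1|3)=+1, (1|3)=+1; sign (−1)^1·+1^3·+1^5 = -1.
(a,b)_19: α=0, u≡8; β=1, v≡1 (mod 19); (8|19)=-1, (1|19)=+1; sign (−1)^0·-1^1·+1^0 = -1.
(a,b)_17: α=1, u≡16; β=1, v≡8 (mod 17); (16|17)=+1, (8|17)=+1; sign (−1)^0·+1^1·+1^1 = +1.
(a,b)_7: α=0, u≡1; β=-1, v≡4 (mod 7); (1|7)=+1, (4|7)=+1; sign (−1)^0·+1^-1·+1^0 = +1.
Ram(-510, -6783) = {3, 5, 19, ∞}; no ℚ_3-point on the conic.

[3, 5, 19, inf]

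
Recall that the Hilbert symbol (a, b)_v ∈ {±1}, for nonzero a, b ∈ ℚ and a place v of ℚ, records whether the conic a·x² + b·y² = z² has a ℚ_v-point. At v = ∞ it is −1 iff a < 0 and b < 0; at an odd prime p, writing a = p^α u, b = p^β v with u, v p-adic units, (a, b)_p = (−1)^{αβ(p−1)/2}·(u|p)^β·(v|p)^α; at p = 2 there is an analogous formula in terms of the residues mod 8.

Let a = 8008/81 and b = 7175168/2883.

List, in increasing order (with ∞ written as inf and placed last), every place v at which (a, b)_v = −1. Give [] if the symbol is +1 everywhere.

[2, 11]

(a, b) ≡ (2002, 429) mod (ℚ^×)²; places V = {2, 3, 7, 11, 13, 31, ∞}.
(a,b)_3: α=-4, u≡1; β=-1, v≡2 (mod 3); (1|3)=+1, (2|3)=-1; sign (−1)^0·+1^-1·-1^-4 = +1.
(a,b)_2: α=3, β=10; u≡1, v≡5 (mod 8); ε(u)ε(v)=0·0, αω(v)=3·1, βω(u)=10·0; sum ≡ 1  ⇒  -1.
(a,b)_7: α=1, u≡6; β=2, v≡1 (mod 7); (6|7)=-1, (1|7)=+1; sign (−1)^0·-1^2·+1^1 = +1.
(a,b)_∞: sgn(2002)=+, sgn(429)=+, so +1.
(a,b)_13: α=1, u≡6; β=1, v≡6 (mod 13); (6|13)=-1, (6|13)=-1; sign (−1)^0·-1^1·-1^1 = +1.
(a,b)_11: α=1, u≡6; β=1, v≡10 (mod 11); (6|11)=-1, (10|11)=-1; sign (−1)^1·-1^1·-1^1 = -1.
(a,b)_31: α=0, u≡25; β=-2, v≡21 (mod 31); (25|31)=+1, (21|31)=-1; sign (−1)^0·+1^-2·-1^0 = +1.
(2002, 429 / ℚ) ramifies at {2, 11}: a division algebra.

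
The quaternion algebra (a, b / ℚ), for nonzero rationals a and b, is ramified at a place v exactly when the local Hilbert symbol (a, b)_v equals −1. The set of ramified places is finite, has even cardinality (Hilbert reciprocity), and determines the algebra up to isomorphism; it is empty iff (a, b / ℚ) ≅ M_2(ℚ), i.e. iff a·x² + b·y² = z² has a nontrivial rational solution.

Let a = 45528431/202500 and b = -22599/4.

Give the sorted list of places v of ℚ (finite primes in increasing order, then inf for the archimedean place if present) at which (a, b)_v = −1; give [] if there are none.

[13, 17, 23, 53]

Mod squares: a ≡ 269399, b ≡ -31. Check v ∈ {∞, 2, 3, 5, 13, 17, 23, 31, 53}.
v=31: a=31^0·(≡8), b=31^1·(≡27) mod 31; (8|31)=+1, (27|31)=-1; (−1)^{0·1·15}·(+1)^1·(-1)^0 = +1.
v=∞: 269399 > 0 and -31 < 0  ⇒  (a,b)_∞ = +1.
v=23: a=23^1·(≡6), b=23^0·(≡14) mod 23; (6|23)=+1, (14|23)=-1; (−1)^{1·0·11}·(+1)^0·(-1)^1 = -1.
v=13: a=13^3·(≡12), b=13^0·(≡2) mod 13; (12|13)=+1, (2|13)=-1; (−1)^{3·0·6}·(+1)^0·(-1)^3 = -1.
v=2: v_2(a)=-2, v_2(b)=-2; units ≡ 7, 1 (mod 8); ε·ε+αω+βω = 1·0+-2·0+-2·0 ≡ 0  ⇒  (a,b)_2 = +1.
v=5: a=5^-4·(≡4), b=5^0·(≡4) mod 5; (4|5)=+1, (4|5)=+1; (−1)^{-4·0·2}·(+1)^0·(+1)^-4 = +1.
v=17: a=17^1·(≡5), b=17^0·(≡7) mod 17; (5|17)=-1, (7|17)=-1; (−1)^{1·0·8}·(-1)^0·(-1)^1 = -1.
v=3: a=3^-4·(≡2), b=3^6·(≡2) mod 3; (2|3)=-1, (2|3)=-1; (−1)^{-4·6·1}·(-1)^6·(-1)^-4 = +1.
v=53: a=53^1·(≡12), b=53^0·(≡8) mod 53; (12|53)=-1, (8|53)=-1; (−1)^{1·0·26}·(-1)^0·(-1)^1 = -1.
(269399, -31 / ℚ) ramifies at {13, 17, 23, 53}: a division algebra.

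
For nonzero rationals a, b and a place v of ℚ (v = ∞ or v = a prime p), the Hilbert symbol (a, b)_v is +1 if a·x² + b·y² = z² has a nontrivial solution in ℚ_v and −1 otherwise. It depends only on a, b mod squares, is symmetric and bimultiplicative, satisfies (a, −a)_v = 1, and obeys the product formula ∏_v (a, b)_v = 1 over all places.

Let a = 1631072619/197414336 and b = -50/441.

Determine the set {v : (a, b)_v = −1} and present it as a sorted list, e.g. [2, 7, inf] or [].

Mod squares: a ≡ 1309, b ≡ -2. Check v ∈ {∞, 2, 3, 5, 7, 11, 17, 23, 41}.
v=11: a=11^3·(≡3), b=11^0·(≡5) mod 11; (3|11)=+1, (5|11)=+1; (−1)^{3·0·5}·(+1)^0·(+1)^3 = +1.
v=23: a=23^-2·(≡20), b=23^0·(≡22) mod 23; (20|23)=-1, (22|23)=-1; (−1)^{-2·0·11}·(-1)^0·(-1)^-2 = +1.
v=5: a=5^0·(≡4), b=5^2·(≡3) mod 5; (4|5)=+1, (3|5)=-1; (−1)^{0·2·2}·(+1)^2·(-1)^0 = +1.
v=7: a=7^-3·(≡3), b=7^-2·(≡3) mod 7; (3|7)=-1, (3|7)=-1; (−1)^{-3·-2·3}·(-1)^-2·(-1)^-3 = -1.
v=2: v_2(a)=-6, v_2(b)=1; units ≡ 5, 7 (mod 8); ε·ε+αω+βω = 0·1+-6·0+1·1 ≡ 1  ⇒  (a,b)_2 = -1.
v=41: a=41^2·(≡6), b=41^0·(≡5) mod 41; (6|41)=-1, (5|41)=+1; (−1)^{2·0·20}·(-1)^0·(+1)^2 = +1.
v=∞: 1309 > 0 and -2 < 0  ⇒  (a,b)_∞ = +1.
v=3: a=3^6·(≡1), b=3^-2·(≡1) mod 3; (1|3)=+1, (1|3)=+1; (−1)^{6·-2·1}·(+1)^-2·(+1)^6 = +1.
v=17: a=17^-1·(≡2), b=17^0·(≡16) mod 17; (2|17)=+1, (16|17)=+1; (−1)^{-1·0·8}·(+1)^0·(+1)^-1 = +1.
(1309, -2 / ℚ) ramifies at {2, 7}: a division algebra.

[2, 7]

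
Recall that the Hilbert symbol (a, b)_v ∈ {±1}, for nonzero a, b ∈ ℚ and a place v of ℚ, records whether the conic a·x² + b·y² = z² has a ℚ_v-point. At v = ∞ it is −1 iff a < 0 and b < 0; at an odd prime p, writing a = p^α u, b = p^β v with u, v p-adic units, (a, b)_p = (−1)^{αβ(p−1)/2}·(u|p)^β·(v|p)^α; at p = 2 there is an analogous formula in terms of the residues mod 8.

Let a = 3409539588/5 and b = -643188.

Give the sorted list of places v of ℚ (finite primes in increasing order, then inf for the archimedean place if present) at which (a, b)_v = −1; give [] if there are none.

[3, 5, 7, 13]

(a, b) ≡ (1365, -160797) mod (ℚ^×)²; places V = {2, 3, 5, 7, 13, 19, 31, ∞}.
(a,b)_19: α=2, u≡11; β=1, v≡6 (mod 19); (11|19)=+1, (6|19)=+1; sign (−1)^0·+1^1·+1^2 = +1.
(a,b)_∞: sgn(1365)=+, sgn(-160797)=−, so +1.
(a,b)_31: α=2, u≡4; β=1, v≡22 (mod 31); (4|31)=+1, (22|31)=-1; sign (−1)^0·+1^1·-1^2 = +1.
(a,b)_2: α=2, β=2; u≡5, v≡3 (mod 8); ε(u)ε(v)=0·1, αω(v)=2·1, βω(u)=2·1; sum ≡ 0  ⇒  +1.
(a,b)_3: α=3, u≡2; β=1, v≡2 (mod 3); (2|3)=-1, (2|3)=-1; sign (−1)^1·-1^1·-1^3 = -1.
(a,b)_7: α=1, u≡5; β=1, v≡5 (mod 7); (5|7)=-1, (5|7)=-1; sign (−1)^1·-1^1·-1^1 = -1.
(a,b)_5: α=-1, u≡3; β=0, v≡2 (mod 5); (3|5)=-1, (2|5)=-1; sign (−1)^0·-1^0·-1^-1 = -1.
(a,b)_13: α=1, u≡9; β=1, v≡2 (mod 13); (9|13)=+1, (2|13)=-1; sign (−1)^0·+1^1·-1^1 = -1.
Ram(1365, -160797) = {3, 5, 7, 13}; no ℚ_3-point on the conic.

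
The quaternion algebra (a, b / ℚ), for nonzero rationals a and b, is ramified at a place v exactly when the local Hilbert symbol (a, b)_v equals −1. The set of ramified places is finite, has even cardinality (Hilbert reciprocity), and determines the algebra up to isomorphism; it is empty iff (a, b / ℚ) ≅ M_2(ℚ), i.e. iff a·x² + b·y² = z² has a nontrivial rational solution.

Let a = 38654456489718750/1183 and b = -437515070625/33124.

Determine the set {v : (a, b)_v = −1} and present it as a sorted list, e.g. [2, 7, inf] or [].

(a, b) ≡ (420546, -17) mod (ℚ^×)²; places V = {2, 3, 5, 7, 13, 17, 19, 23, 31, ∞}.
(a,b)_19: α=1, u≡14; β=0, v≡2 (mod 19); (14|19)=-1, (2|19)=-1; sign (−1)^0·-1^0·-1^1 = -1.
(a,b)_3: α=5, u≡1; β=4, v≡1 (mod 3); (1|3)=+1, (1|3)=+1; sign (−1)^0·+1^4·+1^5 = +1.
(a,b)_5: α=6, u≡4; β=4, v≡3 (mod 5); (4|5)=+1, (3|5)=-1; sign (−1)^0·+1^4·-1^6 = +1.
(a,b)_7: α=-1, u≡2; β=-2, v≡1 (mod 7); (2|7)=+1, (1|7)=+1; sign (−1)^0·+1^-2·+1^-1 = +1.
(a,b)_17: α=1, u≡5; β=1, v≡15 (mod 17); (5|17)=-1, (15|17)=+1; sign (−1)^0·-1^1·+1^1 = -1.
(a,b)_2: α=1, β=-2; u≡1, v≡7 (mod 8); ε(u)ε(v)=0·1, αω(v)=1·0, βω(u)=-2·0; sum ≡ 0  ⇒  +1.
(a,b)_∞: sgn(420546)=+, sgn(-17)=−, so +1.
(a,b)_23: α=2, u≡19; β=2, v≡8 (mod 23); (19|23)=-1, (8|23)=+1; sign (−1)^0·-1^2·+1^2 = +1.
(a,b)_13: α=-2, u≡10; β=-2, v≡4 (mod 13); (10|13)=+1, (4|13)=+1; sign (−1)^0·+1^-2·+1^-2 = +1.
(a,b)_31: α=3, u≡10; β=2, v≡19 (mod 31); (10|31)=+1, (19|31)=+1; sign (−1)^0·+1^2·+1^3 = +1.
Ram(420546, -17) = {17, 19}; no ℚ_17-point on the conic.

[17, 19]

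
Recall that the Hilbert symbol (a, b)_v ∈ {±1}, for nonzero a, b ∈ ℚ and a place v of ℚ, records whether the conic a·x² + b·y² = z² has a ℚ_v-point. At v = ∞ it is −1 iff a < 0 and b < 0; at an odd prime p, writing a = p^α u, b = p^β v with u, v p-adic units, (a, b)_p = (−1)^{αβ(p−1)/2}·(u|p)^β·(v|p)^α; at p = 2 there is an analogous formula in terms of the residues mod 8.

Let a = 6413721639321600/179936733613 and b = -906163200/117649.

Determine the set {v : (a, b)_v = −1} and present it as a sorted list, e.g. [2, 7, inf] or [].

Mod squares: a ≡ 17043, b ≡ -437. Check v ∈ {∞, 2, 3, 5, 7, 13, 19, 23}.
v=13: a=13^-1·(≡6), b=13^0·(≡7) mod 13; (6|13)=-1, (7|13)=-1; (−1)^{-1·0·6}·(-1)^0·(-1)^-1 = -1.
v=19: a=19^1·(≡16), b=19^1·(≡12) mod 19; (16|19)=+1, (12|19)=-1; (−1)^{1·1·9}·(+1)^1·(-1)^1 = +1.
v=7: a=7^-12·(≡5), b=7^-6·(≡2) mod 7; (5|7)=-1, (2|7)=+1; (−1)^{-12·-6·3}·(-1)^-6·(+1)^-12 = +1.
v=5: a=5^2·(≡3), b=5^2·(≡3) mod 5; (3|5)=-1, (3|5)=-1; (−1)^{2·2·2}·(-1)^2·(-1)^2 = +1.
v=2: v_2(a)=28, v_2(b)=10; units ≡ 3, 3 (mod 8); ε·ε+αω+βω = 1·1+28·1+10·1 ≡ 1  ⇒  (a,b)_2 = -1.
v=∞: 17043 > 0 and -437 < 0  ⇒  (a,b)_∞ = +1.
v=3: a=3^7·(≡2), b=3^4·(≡1) mod 3; (2|3)=-1, (1|3)=+1; (−1)^{7·4·1}·(-1)^4·(+1)^7 = +1.
v=23: a=23^1·(≡11), b=23^1·(≡12) mod 23; (11|23)=-1, (12|23)=+1; (−1)^{1·1·11}·(-1)^1·(+1)^1 = +1.
Ram(17043, -437) = {2, 13}; no ℚ_2-point on the conic.

[2, 13]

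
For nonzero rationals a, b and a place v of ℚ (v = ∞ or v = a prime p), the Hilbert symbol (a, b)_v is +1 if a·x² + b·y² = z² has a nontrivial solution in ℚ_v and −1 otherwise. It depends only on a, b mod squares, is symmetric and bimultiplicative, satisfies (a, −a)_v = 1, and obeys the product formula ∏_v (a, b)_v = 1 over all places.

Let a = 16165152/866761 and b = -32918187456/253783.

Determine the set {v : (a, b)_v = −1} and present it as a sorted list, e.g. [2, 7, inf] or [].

(a, b) ≡ (82, -83657) mod (ℚ^×)²; places V = {2, 3, 7, 11, 17, 19, 37, 41, ∞}.
(a,b)_2: α=5, β=6; u≡1, v≡7 (mod 8); ε(u)ε(v)=0·1, αω(v)=5·0, βω(u)=6·0; sum ≡ 0  ⇒  +1.
(a,b)_37: α=2, u≡32; β=-1, v≡21 (mod 37); (32|37)=-1, (21|37)=+1; sign (−1)^0·-1^-1·+1^2 = -1.
(a,b)_3: α=2, u≡1; β=6, v≡1 (mod 3); (1|3)=+1, (1|3)=+1; sign (−1)^0·+1^6·+1^2 = +1.
(a,b)_7: α=-4, u≡6; β=3, v≡3 (mod 7); (6|7)=-1, (3|7)=-1; sign (−1)^0·-1^3·-1^-4 = -1.
(a,b)_17: α=0, u≡12; β=1, v≡15 (mod 17); (12|17)=-1, (15|17)=+1; sign (−1)^0·-1^1·+1^0 = -1.
(a,b)_41: α=1, u≡32; β=0, v≡11 (mod 41); (32|41)=+1, (11|41)=-1; sign (−1)^0·+1^0·-1^1 = -1.
(a,b)_19: α=-2, u≡4; β=-3, v≡17 (mod 19); (4|19)=+1, (17|19)=+1; sign (−1)^0·+1^-3·+1^-2 = +1.
(a,b)_∞: sgn(82)=+, sgn(-83657)=−, so +1.
(a,b)_11: α=0, u≡5; β=2, v≡3 (mod 11); (5|11)=+1, (3|11)=+1; sign (−1)^0·+1^2·+1^0 = +1.
Ram(82, -83657) = {7, 17, 37, 41}; no ℚ_7-point on the conic.

[7, 17, 37, 41]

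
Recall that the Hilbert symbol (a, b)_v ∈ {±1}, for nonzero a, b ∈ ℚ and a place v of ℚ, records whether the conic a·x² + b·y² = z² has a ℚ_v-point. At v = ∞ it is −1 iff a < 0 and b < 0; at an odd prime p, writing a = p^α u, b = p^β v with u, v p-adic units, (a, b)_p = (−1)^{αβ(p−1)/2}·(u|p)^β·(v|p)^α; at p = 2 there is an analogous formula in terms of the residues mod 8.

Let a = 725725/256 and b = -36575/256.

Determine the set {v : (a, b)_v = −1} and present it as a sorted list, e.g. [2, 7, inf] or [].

[11, 13]

Mod squares: a ≡ 29029, b ≡ -1463. Check v ∈ {∞, 2, 5, 7, 11, 13, 19, 29}.
v=19: a=19^0·(≡17), b=19^1·(≡12) mod 19; (17|19)=+1, (12|19)=-1; (−1)^{0·1·9}·(+1)^1·(-1)^0 = +1.
v=5: a=5^2·(≡4), b=5^2·(≡2) mod 5; (4|5)=+1, (2|5)=-1; (−1)^{2·2·2}·(+1)^2·(-1)^2 = +1.
v=13: a=13^1·(≡9), b=13^0·(≡8) mod 13; (9|13)=+1, (8|13)=-1; (−1)^{1·0·6}·(+1)^0·(-1)^1 = -1.
v=2: v_2(a)=-8, v_2(b)=-8; units ≡ 5, 1 (mod 8); ε·ε+αω+βω = 0·0+-8·0+-8·1 ≡ 0  ⇒  (a,b)_2 = +1.
v=7: a=7^1·(≡3), b=7^1·(≡1) mod 7; (3|7)=-1, (1|7)=+1; (−1)^{1·1·3}·(-1)^1·(+1)^1 = +1.
v=∞: 29029 > 0 and -1463 < 0  ⇒  (a,b)_∞ = +1.
v=11: a=11^1·(≡10), b=11^1·(≡10) mod 11; (10|11)=-1, (10|11)=-1; (−1)^{1·1·5}·(-1)^1·(-1)^1 = -1.
v=29: a=29^1·(≡12), b=29^0·(≡7) mod 29; (12|29)=-1, (7|29)=+1; (−1)^{1·0·14}·(-1)^0·(+1)^1 = +1.
Ram(29029, -1463) = {11, 13}; no ℚ_11-point on the conic.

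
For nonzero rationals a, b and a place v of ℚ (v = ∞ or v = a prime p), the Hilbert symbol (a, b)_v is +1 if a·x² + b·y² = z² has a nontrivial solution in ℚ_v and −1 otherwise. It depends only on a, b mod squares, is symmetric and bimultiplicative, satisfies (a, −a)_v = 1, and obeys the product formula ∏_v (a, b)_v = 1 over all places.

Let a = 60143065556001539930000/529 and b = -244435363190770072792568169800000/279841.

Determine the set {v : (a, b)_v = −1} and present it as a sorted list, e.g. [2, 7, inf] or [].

[5, 13]

Mod squares: a ≡ 1073, b ≡ -3020028245. Check v ∈ {∞, 2, 5, 7, 13, 19, 23, 29, 37, 43, 53}.
v=29: a=29^1·(≡11), b=29^1·(≡3) mod 29; (11|29)=-1, (3|29)=-1; (−1)^{1·1·14}·(-1)^1·(-1)^1 = +1.
v=13: a=13^2·(≡6), b=13^3·(≡11) mod 13; (6|13)=-1, (11|13)=-1; (−1)^{2·3·6}·(-1)^3·(-1)^2 = -1.
v=19: a=19^4·(≡16), b=19^7·(≡13) mod 19; (16|19)=+1, (13|19)=-1; (−1)^{4·7·9}·(+1)^7·(-1)^4 = +1.
v=2: v_2(a)=4, v_2(b)=6; units ≡ 1, 3 (mod 8); ε·ε+αω+βω = 0·1+4·1+6·0 ≡ 0  ⇒  (a,b)_2 = +1.
v=43: a=43^2·(≡31), b=43^3·(≡39) mod 43; (31|43)=+1, (39|43)=-1; (−1)^{2·3·21}·(+1)^3·(-1)^2 = +1.
v=37: a=37^1·(≡23), b=37^1·(≡22) mod 37; (23|37)=-1, (22|37)=-1; (−1)^{1·1·18}·(-1)^1·(-1)^1 = +1.
v=23: a=23^-2·(≡20), b=23^-4·(≡3) mod 23; (20|23)=-1, (3|23)=+1; (−1)^{-2·-4·11}·(-1)^-4·(+1)^-2 = +1.
v=53: a=53^2·(≡25), b=53^3·(≡46) mod 53; (25|53)=+1, (46|53)=+1; (−1)^{2·3·26}·(+1)^3·(+1)^2 = +1.
v=7: a=7^2·(≡1), b=7^2·(≡1) mod 7; (1|7)=+1, (1|7)=+1; (−1)^{2·2·3}·(+1)^2·(+1)^2 = +1.
v=5: a=5^4·(≡2), b=5^5·(≡4) mod 5; (2|5)=-1, (4|5)=+1; (−1)^{4·5·2}·(-1)^5·(+1)^4 = -1.
v=∞: 1073 > 0 and -3020028245 < 0  ⇒  (a,b)_∞ = +1.
Ram(1073, -3020028245) = {5, 13}; no ℚ_5-point on the conic.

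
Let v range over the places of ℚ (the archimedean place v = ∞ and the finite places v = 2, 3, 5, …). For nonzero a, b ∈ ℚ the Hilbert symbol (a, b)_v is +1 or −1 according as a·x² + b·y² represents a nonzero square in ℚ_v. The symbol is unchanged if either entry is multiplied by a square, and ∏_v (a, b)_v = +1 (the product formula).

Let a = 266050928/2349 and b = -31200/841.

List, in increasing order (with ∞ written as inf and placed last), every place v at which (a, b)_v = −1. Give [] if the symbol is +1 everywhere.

Mod squares: a ≡ 4147, b ≡ -78. Check v ∈ {∞, 2, 3, 5, 11, 13, 29, 31}.
v=11: a=11^3·(≡3), b=11^0·(≡8) mod 11; (3|11)=+1, (8|11)=-1; (−1)^{3·0·5}·(+1)^0·(-1)^3 = -1.
v=∞: 4147 > 0 and -78 < 0  ⇒  (a,b)_∞ = +1.
v=29: a=29^-1·(≡10), b=29^-2·(≡4) mod 29; (10|29)=-1, (4|29)=+1; (−1)^{-1·-2·14}·(-1)^-2·(+1)^-1 = +1.
v=3: a=3^-4·(≡1), b=3^1·(≡1) mod 3; (1|3)=+1, (1|3)=+1; (−1)^{-4·1·1}·(+1)^1·(+1)^-4 = +1.
v=31: a=31^2·(≡24), b=31^0·(≡12) mod 31; (24|31)=-1, (12|31)=-1; (−1)^{2·0·15}·(-1)^0·(-1)^2 = +1.
v=5: a=5^0·(≡2), b=5^2·(≡2) mod 5; (2|5)=-1, (2|5)=-1; (−1)^{0·2·2}·(-1)^2·(-1)^0 = +1.
v=13: a=13^1·(≡7), b=13^1·(≡2) mod 13; (7|13)=-1, (2|13)=-1; (−1)^{1·1·6}·(-1)^1·(-1)^1 = +1.
v=2: v_2(a)=4, v_2(b)=5; units ≡ 3, 1 (mod 8); ε·ε+αω+βω = 1·0+4·0+5·1 ≡ 1  ⇒  (a,b)_2 = -1.
Ram(4147, -78) = {2, 11}; no ℚ_2-point on the conic.

[2, 11]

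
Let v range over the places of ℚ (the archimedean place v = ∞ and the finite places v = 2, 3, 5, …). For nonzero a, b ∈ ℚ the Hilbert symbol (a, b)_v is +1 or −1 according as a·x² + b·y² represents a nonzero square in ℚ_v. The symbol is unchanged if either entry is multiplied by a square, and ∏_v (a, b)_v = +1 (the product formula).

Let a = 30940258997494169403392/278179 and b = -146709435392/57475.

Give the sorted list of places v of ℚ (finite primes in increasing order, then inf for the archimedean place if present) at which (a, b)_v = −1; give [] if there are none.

[19, 29, 31, 41]

(a, b) ≡ (437, -16107383) mod (ℚ^×)²; places V = {2, 5, 11, 13, 19, 23, 29, 31, 41, ∞}.
(a,b)_23: α=3, u≡14; β=1, v≡3 (mod 23); (14|23)=-1, (3|23)=+1; sign (−1)^1·-1^1·+1^3 = +1.
(a,b)_29: α=2, u≡15; β=1, v≡14 (mod 29); (15|29)=-1, (14|29)=-1; sign (−1)^0·-1^1·-1^2 = -1.
(a,b)_5: α=0, u≡3; β=-2, v≡2 (mod 5); (3|5)=-1, (2|5)=-1; sign (−1)^0·-1^-2·-1^0 = +1.
(a,b)_31: α=2, u≡29; β=1, v≡23 (mod 31); (29|31)=-1, (23|31)=-1; sign (−1)^0·-1^1·-1^2 = -1.
(a,b)_13: α=4, u≡6; β=2, v≡8 (mod 13); (6|13)=-1, (8|13)=-1; sign (−1)^0·-1^2·-1^4 = +1.
(a,b)_2: α=16, β=10; u≡5, v≡1 (mod 8); ε(u)ε(v)=0·0, αω(v)=16·0, βω(u)=10·1; sum ≡ 0  ⇒  +1.
(a,b)_41: α=2, u≡26; β=1, v≡20 (mod 41); (26|41)=-1, (20|41)=+1; sign (−1)^0·-1^1·+1^2 = -1.
(a,b)_19: α=-1, u≡11; β=-1, v≡4 (mod 19); (11|19)=+1, (4|19)=+1; sign (−1)^1·+1^-1·+1^-1 = -1.
(a,b)_11: α=-4, u≡6; β=-2, v≡4 (mod 11); (6|11)=-1, (4|11)=+1; sign (−1)^0·-1^-2·+1^-4 = +1.
(a,b)_∞: sgn(437)=+, sgn(-16107383)=−, so +1.
|Ram(437, -16107383)| = 4, even; anisotropic at {19, 29, 31, 41}.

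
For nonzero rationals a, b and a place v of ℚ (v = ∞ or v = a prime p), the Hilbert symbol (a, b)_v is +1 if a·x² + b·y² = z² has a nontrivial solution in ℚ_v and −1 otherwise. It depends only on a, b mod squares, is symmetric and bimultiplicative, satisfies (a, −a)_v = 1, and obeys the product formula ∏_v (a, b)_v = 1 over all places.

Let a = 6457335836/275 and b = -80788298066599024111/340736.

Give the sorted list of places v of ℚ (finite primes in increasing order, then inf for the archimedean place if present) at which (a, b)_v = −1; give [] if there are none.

[11, 41]

(a, b) ≡ (13981, -341) mod (ℚ^×)²; places V = {2, 5, 7, 11, 23, 31, 41, ∞}.
(a,b)_7: α=4, u≡4; β=8, v≡4 (mod 7); (4|7)=+1, (4|7)=+1; sign (−1)^0·+1^8·+1^4 = +1.
(a,b)_31: α=1, u≡30; β=3, v≡2 (mod 31); (30|31)=-1, (2|31)=+1; sign (−1)^1·-1^3·+1^1 = +1.
(a,b)_2: α=2, β=-8; u≡5, v≡3 (mod 8); ε(u)ε(v)=0·1, αω(v)=2·1, βω(u)=-8·1; sum ≡ 0  ⇒  +1.
(a,b)_5: α=-2, u≡1; β=0, v≡4 (mod 5); (1|5)=+1, (4|5)=+1; sign (−1)^0·+1^0·+1^-2 = +1.
(a,b)_41: α=1, u≡35; β=2, v≡30 (mod 41); (35|41)=-1, (30|41)=-1; sign (−1)^0·-1^2·-1^1 = -1.
(a,b)_23: α=2, u≡14; β=4, v≡16 (mod 23); (14|23)=-1, (16|23)=+1; sign (−1)^0·-1^4·+1^2 = +1.
(a,b)_∞: sgn(13981)=+, sgn(-341)=−, so +1.
(a,b)_11: α=-1, u≡2; β=-3, v≡7 (mod 11); (2|11)=-1, (7|11)=-1; sign (−1)^1·-1^-3·-1^-1 = -1.
(13981, -341 / ℚ) ramifies at {11, 41}: a division algebra.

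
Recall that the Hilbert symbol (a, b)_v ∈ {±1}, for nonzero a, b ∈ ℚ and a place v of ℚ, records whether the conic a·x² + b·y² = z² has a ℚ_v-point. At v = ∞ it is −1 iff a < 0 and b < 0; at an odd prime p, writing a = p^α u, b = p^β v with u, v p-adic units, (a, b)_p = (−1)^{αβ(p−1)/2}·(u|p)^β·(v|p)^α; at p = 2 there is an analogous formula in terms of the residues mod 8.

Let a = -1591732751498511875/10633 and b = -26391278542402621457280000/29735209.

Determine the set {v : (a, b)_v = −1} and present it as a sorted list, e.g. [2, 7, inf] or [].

[7, inf]

Mod squares: a ≡ -184667, b ≡ -143064163. Check v ∈ {∞, 2, 3, 5, 7, 11, 17, 19, 23, 29, 31, 37, 41}.
v=29: a=29^4·(≡6), b=29^3·(≡24) mod 29; (6|29)=+1, (24|29)=+1; (−1)^{4·3·14}·(+1)^3·(+1)^4 = +1.
v=37: a=37^1·(≡21), b=37^1·(≡33) mod 37; (21|37)=+1, (33|37)=+1; (−1)^{1·1·18}·(+1)^1·(+1)^1 = +1.
v=11: a=11^4·(≡4), b=11^5·(≡8) mod 11; (4|11)=+1, (8|11)=-1; (−1)^{4·5·5}·(+1)^5·(-1)^4 = +1.
v=5: a=5^4·(≡2), b=5^4·(≡3) mod 5; (2|5)=-1, (3|5)=-1; (−1)^{4·4·2}·(-1)^4·(-1)^4 = +1.
v=∞: -184667 < 0 and -143064163 < 0  ⇒  (a,b)_∞ = -1.
v=23: a=23^1·(≡17), b=23^1·(≡1) mod 23; (17|23)=-1, (1|23)=+1; (−1)^{1·1·11}·(-1)^1·(+1)^1 = +1.
v=2: v_2(a)=0, v_2(b)=10; units ≡ 5, 5 (mod 8); ε·ε+αω+βω = 0·0+0·1+10·1 ≡ 0  ⇒  (a,b)_2 = +1.
v=31: a=31^-1·(≡6), b=31^1·(≡8) mod 31; (6|31)=-1, (8|31)=+1; (−1)^{-1·1·15}·(-1)^1·(+1)^-1 = +1.
v=7: a=7^-3·(≡2), b=7^-2·(≡5) mod 7; (2|7)=+1, (5|7)=-1; (−1)^{-3·-2·3}·(+1)^-2·(-1)^-3 = -1.
v=17: a=17^2·(≡9), b=17^3·(≡11) mod 17; (9|17)=+1, (11|17)=-1; (−1)^{2·3·8}·(+1)^3·(-1)^2 = +1.
v=41: a=41^0·(≡26), b=41^-2·(≡11) mod 41; (26|41)=-1, (11|41)=-1; (−1)^{0·-2·20}·(-1)^-2·(-1)^0 = +1.
v=19: a=19^0·(≡14), b=19^-2·(≡11) mod 19; (14|19)=-1, (11|19)=+1; (−1)^{0·-2·9}·(-1)^-2·(+1)^0 = +1.
v=3: a=3^0·(≡1), b=3^4·(≡2) mod 3; (1|3)=+1, (2|3)=-1; (−1)^{0·4·1}·(+1)^4·(-1)^0 = +1.
|Ram(-184667, -143064163)| = 2, even; anisotropic at {7, ∞}.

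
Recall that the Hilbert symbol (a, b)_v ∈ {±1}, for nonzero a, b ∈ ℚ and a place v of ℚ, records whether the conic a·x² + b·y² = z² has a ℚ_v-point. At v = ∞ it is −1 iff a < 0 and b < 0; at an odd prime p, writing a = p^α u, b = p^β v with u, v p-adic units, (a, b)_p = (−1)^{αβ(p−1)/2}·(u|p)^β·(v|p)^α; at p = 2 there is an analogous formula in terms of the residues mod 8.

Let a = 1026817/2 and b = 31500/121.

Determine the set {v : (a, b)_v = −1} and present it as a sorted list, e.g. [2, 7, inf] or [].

[2, 11]

(a, b) ≡ (7106, 35) mod (ℚ^×)²; places V = {2, 3, 5, 7, 11, 17, 19, ∞}.
(a,b)_19: α=1, u≡13; β=0, v≡16 (mod 19); (13|19)=-1, (16|19)=+1; sign (−1)^0·-1^0·+1^1 = +1.
(a,b)_3: α=0, u≡2; β=2, v≡2 (mod 3); (2|3)=-1, (2|3)=-1; sign (−1)^0·-1^2·-1^0 = +1.
(a,b)_∞: sgn(7106)=+, sgn(35)=+, so +1.
(a,b)_7: α=0, u≡4; β=1, v≡3 (mod 7); (4|7)=+1, (3|7)=-1; sign (−1)^0·+1^1·-1^0 = +1.
(a,b)_5: α=0, u≡1; β=3, v≡2 (mod 5); (1|5)=+1, (2|5)=-1; sign (−1)^0·+1^3·-1^0 = +1.
(a,b)_11: α=1, u≡6; β=-2, v≡7 (mod 11); (6|11)=-1, (7|11)=-1; sign (−1)^0·-1^-2·-1^1 = -1.
(a,b)_2: α=-1, β=2; u≡1, v≡3 (mod 8); ε(u)ε(v)=0·1, αω(v)=-1·1, βω(u)=2·0; sum ≡ 1  ⇒  -1.
(a,b)_17: α=3, u≡11; β=0, v≡8 (mod 17); (11|17)=-1, (8|17)=+1; sign (−1)^0·-1^0·+1^3 = +1.
|Ram(7106, 35)| = 2, even; anisotropic at {2, 11}.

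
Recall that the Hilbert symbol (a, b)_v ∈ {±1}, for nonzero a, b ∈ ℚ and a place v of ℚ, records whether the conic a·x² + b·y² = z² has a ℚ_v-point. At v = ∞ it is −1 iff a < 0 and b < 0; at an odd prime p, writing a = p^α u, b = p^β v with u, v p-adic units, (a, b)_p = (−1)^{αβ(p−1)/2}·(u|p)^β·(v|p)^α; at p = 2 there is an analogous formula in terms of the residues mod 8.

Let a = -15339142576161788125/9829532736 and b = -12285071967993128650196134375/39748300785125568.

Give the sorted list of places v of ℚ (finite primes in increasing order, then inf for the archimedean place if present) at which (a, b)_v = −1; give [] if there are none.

[2, 3, 29, inf]

(a, b) ≡ (-468901, -305805) mod (ℚ^×)²; places V = {2, 3, 5, 7, 13, 17, 19, 23, 29, 37, 43, ∞}.
(a,b)_17: α=-2, u≡3; β=-2, v≡9 (mod 17); (3|17)=-1, (9|17)=+1; sign (−1)^0·-1^-2·+1^-2 = +1.
(a,b)_13: α=0, u≡9; β=2, v≡2 (mod 13); (9|13)=+1, (2|13)=-1; sign (−1)^0·+1^2·-1^0 = +1.
(a,b)_5: α=4, u≡4; β=5, v≡4 (mod 5); (4|5)=+1, (4|5)=+1; sign (−1)^0·+1^5·+1^4 = +1.
(a,b)_37: α=1, u≡32; β=1, v≡17 (mod 37); (32|37)=-1, (17|37)=-1; sign (−1)^0·-1^1·-1^1 = +1.
(a,b)_7: α=6, u≡4; β=8, v≡4 (mod 7); (4|7)=+1, (4|7)=+1; sign (−1)^0·+1^8·+1^6 = +1.
(a,b)_19: α=1, u≡15; β=1, v≡5 (mod 19); (15|19)=-1, (5|19)=+1; sign (−1)^1·-1^1·+1^1 = +1.
(a,b)_3: α=-12, u≡2; β=-19, v≡2 (mod 3); (2|3)=-1, (2|3)=-1; sign (−1)^0·-1^-19·-1^-12 = -1.
(a,b)_23: α=3, u≡5; β=4, v≡4 (mod 23); (5|23)=-1, (4|23)=+1; sign (−1)^0·-1^4·+1^3 = +1.
(a,b)_29: α=3, u≡22; β=5, v≡18 (mod 29); (22|29)=+1, (18|29)=-1; sign (−1)^0·+1^5·-1^3 = -1.
(a,b)_2: α=-6, β=-6; u≡3, v≡3 (mod 8); ε(u)ε(v)=1·1, αω(v)=-6·1, βω(u)=-6·1; sum ≡ 1  ⇒  -1.
(a,b)_43: α=0, u≡15; β=-2, v≡16 (mod 43); (15|43)=+1, (16|43)=+1; sign (−1)^0·+1^-2·+1^0 = +1.
(a,b)_∞: sgn(-468901)=−, sgn(-305805)=−, so -1.
|Ram(-468901, -305805)| = 4, even; anisotropic at {2, 3, 29, ∞}.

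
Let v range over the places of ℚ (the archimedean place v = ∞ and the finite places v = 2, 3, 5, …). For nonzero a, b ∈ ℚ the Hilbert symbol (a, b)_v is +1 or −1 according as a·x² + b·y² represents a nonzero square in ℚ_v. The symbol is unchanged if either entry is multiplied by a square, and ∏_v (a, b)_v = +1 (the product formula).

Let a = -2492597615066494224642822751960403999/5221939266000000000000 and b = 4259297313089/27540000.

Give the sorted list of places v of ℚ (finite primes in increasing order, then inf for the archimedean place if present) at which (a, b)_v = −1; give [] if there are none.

(a, b) ≡ (-255374, 7916594) mod (ℚ^×)²; places V = {2, 3, 5, 7, 13, 17, 29, 31, 37, 47, ∞}.
(a,b)_2: α=-13, β=-5; u≡1, v≡1 (mod 8); ε(u)ε(v)=0·0, αω(v)=-13·0, βω(u)=-5·0; sum ≡ 0  ⇒  +1.
(a,b)_29: α=3, u≡26; β=1, v≡23 (mod 29); (26|29)=-1, (23|29)=+1; sign (−1)^0·-1^1·+1^3 = -1.
(a,b)_∞: sgn(-255374)=−, sgn(7916594)=+, so +1.
(a,b)_7: α=9, u≡1; β=3, v≡2 (mod 7); (1|7)=+1, (2|7)=+1; sign (−1)^1·+1^3·+1^9 = -1.
(a,b)_17: α=-3, u≡14; β=-1, v≡8 (mod 17); (14|17)=-1, (8|17)=+1; sign (−1)^0·-1^-1·+1^-3 = -1.
(a,b)_5: α=-12, u≡1; β=-4, v≡1 (mod 5); (1|5)=+1, (1|5)=+1; sign (−1)^0·+1^-4·+1^-12 = +1.
(a,b)_3: α=-12, u≡1; β=-4, v≡2 (mod 3); (1|3)=+1, (2|3)=-1; sign (−1)^0·+1^-4·-1^-12 = +1.
(a,b)_31: α=2, u≡16; β=1, v≡3 (mod 31); (16|31)=+1, (3|31)=-1; sign (−1)^0·+1^1·-1^2 = +1.
(a,b)_37: α=3, u≡13; β=1, v≡10 (mod 37); (13|37)=-1, (10|37)=+1; sign (−1)^0·-1^1·+1^3 = -1.
(a,b)_13: α=6, u≡7; β=2, v≡1 (mod 13); (7|13)=-1, (1|13)=+1; sign (−1)^0·-1^2·+1^6 = +1.
(a,b)_47: α=6, u≡34; β=2, v≡8 (mod 47); (34|47)=+1, (8|47)=+1; sign (−1)^0·+1^2·+1^6 = +1.
(-255374, 7916594 / ℚ) ramifies at {7, 17, 29, 37}: a division algebra.

[7, 17, 29, 37]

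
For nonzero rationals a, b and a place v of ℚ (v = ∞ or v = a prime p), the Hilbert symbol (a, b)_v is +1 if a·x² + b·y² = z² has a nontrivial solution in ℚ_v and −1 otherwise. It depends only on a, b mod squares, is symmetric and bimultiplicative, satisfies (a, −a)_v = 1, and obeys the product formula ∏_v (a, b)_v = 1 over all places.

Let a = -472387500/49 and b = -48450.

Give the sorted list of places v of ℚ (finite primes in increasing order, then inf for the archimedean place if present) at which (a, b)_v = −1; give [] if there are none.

(a, b) ≡ (-20995, -1938) mod (ℚ^×)²; places V = {2, 3, 5, 7, 13, 17, 19, ∞}.
(a,b)_5: α=5, u≡4; β=2, v≡2 (mod 5); (4|5)=+1, (2|5)=-1; sign (−1)^0·+1^2·-1^5 = -1.
(a,b)_13: α=1, u≡10; β=0, v≡1 (mod 13); (10|13)=+1, (1|13)=+1; sign (−1)^0·+1^0·+1^1 = +1.
(a,b)_3: α=2, u≡2; β=1, v≡2 (mod 3); (2|3)=-1, (2|3)=-1; sign (−1)^0·-1^1·-1^2 = -1.
(a,b)_19: α=1, u≡11; β=1, v≡15 (mod 19); (11|19)=+1, (15|19)=-1; sign (−1)^1·+1^1·-1^1 = +1.
(a,b)_7: α=-2, u≡3; β=0, v≡4 (mod 7); (3|7)=-1, (4|7)=+1; sign (−1)^0·-1^0·+1^-2 = +1.
(a,b)_2: α=2, β=1; u≡5, v≡7 (mod 8); ε(u)ε(v)=0·1, αω(v)=2·0, βω(u)=1·1; sum ≡ 1  ⇒  -1.
(a,b)_17: α=1, u≡7; β=1, v≡6 (mod 17); (7|17)=-1, (6|17)=-1; sign (−1)^0·-1^1·-1^1 = +1.
(a,b)_∞: sgn(-20995)=−, sgn(-1938)=−, so -1.
Ram(-20995, -1938) = {2, 3, 5, ∞}; no ℚ_2-point on the conic.

[2, 3, 5, inf]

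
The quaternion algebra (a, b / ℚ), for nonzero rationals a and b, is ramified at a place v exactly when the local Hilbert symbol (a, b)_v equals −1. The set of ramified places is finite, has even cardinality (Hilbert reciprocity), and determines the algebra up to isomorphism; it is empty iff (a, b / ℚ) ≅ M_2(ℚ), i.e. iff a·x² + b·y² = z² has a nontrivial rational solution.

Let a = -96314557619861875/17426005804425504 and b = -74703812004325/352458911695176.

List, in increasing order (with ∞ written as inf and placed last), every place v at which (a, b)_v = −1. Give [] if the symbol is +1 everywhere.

Mod squares: a ≡ -1254, b ≡ -8778. Check v ∈ {∞, 2, 3, 5, 7, 11, 13, 19, 23, 43, 53}.
v=13: a=13^-6·(≡5), b=13^-4·(≡4) mod 13; (5|13)=-1, (4|13)=+1; (−1)^{-6·-4·6}·(-1)^-4·(+1)^-6 = +1.
v=3: a=3^-1·(≡2), b=3^-3·(≡2) mod 3; (2|3)=-1, (2|3)=-1; (−1)^{-1·-3·1}·(-1)^-3·(-1)^-1 = -1.
v=23: a=23^2·(≡14), b=23^2·(≡2) mod 23; (14|23)=-1, (2|23)=+1; (−1)^{2·2·11}·(-1)^2·(+1)^2 = +1.
v=43: a=43^-4·(≡23), b=43^-2·(≡26) mod 43; (23|43)=+1, (26|43)=-1; (−1)^{-4·-2·21}·(+1)^-2·(-1)^-4 = +1.
v=19: a=19^5·(≡14), b=19^3·(≡3) mod 19; (14|19)=-1, (3|19)=-1; (−1)^{5·3·9}·(-1)^3·(-1)^5 = -1.
v=11: a=11^-1·(≡6), b=11^-1·(≡3) mod 11; (6|11)=-1, (3|11)=+1; (−1)^{-1·-1·5}·(-1)^-1·(+1)^-1 = +1.
v=2: v_2(a)=-5, v_2(b)=-3; units ≡ 5, 3 (mod 8); ε·ε+αω+βω = 0·1+-5·1+-3·1 ≡ 0  ⇒  (a,b)_2 = +1.
v=53: a=53^0·(≡39), b=53^-2·(≡27) mod 53; (39|53)=-1, (27|53)=-1; (−1)^{0·-2·26}·(-1)^-2·(-1)^0 = +1.
v=7: a=7^6·(≡3), b=7^7·(≡5) mod 7; (3|7)=-1, (5|7)=-1; (−1)^{6·7·3}·(-1)^7·(-1)^6 = -1.
v=∞: -1254 < 0 and -8778 < 0  ⇒  (a,b)_∞ = -1.
v=5: a=5^4·(≡4), b=5^2·(≡2) mod 5; (4|5)=+1, (2|5)=-1; (−1)^{4·2·2}·(+1)^2·(-1)^4 = +1.
(-1254, -8778 / ℚ) ramifies at {3, 7, 19, ∞}: a division algebra.

[3, 7, 19, inf]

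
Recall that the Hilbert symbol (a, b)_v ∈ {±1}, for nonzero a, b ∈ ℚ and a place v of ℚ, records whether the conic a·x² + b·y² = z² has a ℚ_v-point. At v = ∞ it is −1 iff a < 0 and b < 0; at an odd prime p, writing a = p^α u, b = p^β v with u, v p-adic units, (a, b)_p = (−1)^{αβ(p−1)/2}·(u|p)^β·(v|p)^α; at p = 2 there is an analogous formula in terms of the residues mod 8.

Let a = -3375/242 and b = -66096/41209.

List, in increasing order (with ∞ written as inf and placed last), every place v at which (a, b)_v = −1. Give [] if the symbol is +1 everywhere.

Mod squares: a ≡ -30, b ≡ -51. Check v ∈ {∞, 2, 3, 5, 7, 11, 17, 29}.
v=5: a=5^3·(≡4), b=5^0·(≡1) mod 5; (4|5)=+1, (1|5)=+1; (−1)^{3·0·2}·(+1)^0·(+1)^3 = +1.
v=17: a=17^0·(≡2), b=17^1·(≡5) mod 17; (2|17)=+1, (5|17)=-1; (−1)^{0·1·8}·(+1)^1·(-1)^0 = +1.
v=3: a=3^3·(≡2), b=3^5·(≡1) mod 3; (2|3)=-1, (1|3)=+1; (−1)^{3·5·1}·(-1)^5·(+1)^3 = +1.
v=11: a=11^-2·(≡1), b=11^0·(≡1) mod 11; (1|11)=+1, (1|11)=+1; (−1)^{-2·0·5}·(+1)^0·(+1)^-2 = +1.
v=∞: -30 < 0 and -51 < 0  ⇒  (a,b)_∞ = -1.
v=7: a=7^0·(≡5), b=7^-2·(≡5) mod 7; (5|7)=-1, (5|7)=-1; (−1)^{0·-2·3}·(-1)^-2·(-1)^0 = +1.
v=29: a=29^0·(≡25), b=29^-2·(≡7) mod 29; (25|29)=+1, (7|29)=+1; (−1)^{0·-2·14}·(+1)^-2·(+1)^0 = +1.
v=2: v_2(a)=-1, v_2(b)=4; units ≡ 1, 5 (mod 8); ε·ε+αω+βω = 0·0+-1·1+4·0 ≡ 1  ⇒  (a,b)_2 = -1.
(-30, -51 / ℚ) ramifies at {2, ∞}: a division algebra.

[2, inf]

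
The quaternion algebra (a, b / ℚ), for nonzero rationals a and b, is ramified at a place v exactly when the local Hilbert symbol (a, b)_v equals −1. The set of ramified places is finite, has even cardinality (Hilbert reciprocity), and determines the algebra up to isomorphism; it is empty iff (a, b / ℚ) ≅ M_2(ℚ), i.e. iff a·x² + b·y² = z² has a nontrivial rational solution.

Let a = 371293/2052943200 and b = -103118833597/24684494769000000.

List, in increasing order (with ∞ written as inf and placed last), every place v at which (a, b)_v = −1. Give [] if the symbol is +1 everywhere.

[]

(a, b) ≡ (286, -13) mod (ℚ^×)²; places V = {2, 3, 5, 7, 11, 13, 17, 23, 31, ∞}.
(a,b)_5: α=-2, u≡1; β=-6, v≡3 (mod 5); (1|5)=+1, (3|5)=-1; sign (−1)^0·+1^-6·-1^-2 = +1.
(a,b)_17: α=0, u≡11; β=2, v≡4 (mod 17); (11|17)=-1, (4|17)=+1; sign (−1)^0·-1^2·+1^0 = +1.
(a,b)_13: α=5, u≡3; β=5, v≡10 (mod 13); (3|13)=+1, (10|13)=+1; sign (−1)^0·+1^5·+1^5 = +1.
(a,b)_2: α=-5, β=-6; u≡7, v≡3 (mod 8); ε(u)ε(v)=1·1, αω(v)=-5·1, βω(u)=-6·0; sum ≡ 0  ⇒  +1.
(a,b)_31: α=0, u≡1; β=2, v≡5 (mod 31); (1|31)=+1, (5|31)=+1; sign (−1)^0·+1^2·+1^0 = +1.
(a,b)_7: α=-2, u≡6; β=0, v≡1 (mod 7); (6|7)=-1, (1|7)=+1; sign (−1)^0·-1^0·+1^-2 = +1.
(a,b)_11: α=-1, u≡4; β=-2, v≡4 (mod 11); (4|11)=+1, (4|11)=+1; sign (−1)^0·+1^-2·+1^-1 = +1.
(a,b)_3: α=-2, u≡1; β=-6, v≡2 (mod 3); (1|3)=+1, (2|3)=-1; sign (−1)^0·+1^-6·-1^-2 = +1.
(a,b)_∞: sgn(286)=+, sgn(-13)=−, so +1.
(a,b)_23: α=-2, u≡5; β=-4, v≡7 (mod 23); (5|23)=-1, (7|23)=-1; sign (−1)^0·-1^-4·-1^-2 = +1.
Ram(a, b) = ∅: the form 286·x² + -13·y² − z² is isotropic over every ℚ_v, so by Hasse–Minkowski it is isotropic over ℚ.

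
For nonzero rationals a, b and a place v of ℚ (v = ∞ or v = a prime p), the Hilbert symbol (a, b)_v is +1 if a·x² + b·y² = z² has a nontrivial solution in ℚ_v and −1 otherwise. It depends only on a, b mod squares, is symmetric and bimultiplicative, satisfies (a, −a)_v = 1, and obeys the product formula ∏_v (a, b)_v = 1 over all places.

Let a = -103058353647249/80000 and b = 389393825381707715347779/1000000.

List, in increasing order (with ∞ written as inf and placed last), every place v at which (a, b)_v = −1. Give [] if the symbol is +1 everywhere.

(a, b) ≡ (-9282, 19) mod (ℚ^×)²; places V = {2, 3, 5, 7, 11, 13, 17, 19, 23, 31, ∞}.
(a,b)_13: α=1, u≡12; β=2, v≡6 (mod 13); (12|13)=+1, (6|13)=-1; sign (−1)^0·+1^2·-1^1 = -1.
(a,b)_7: α=1, u≡4; β=2, v≡5 (mod 7); (4|7)=+1, (5|7)=-1; sign (−1)^0·+1^2·-1^1 = -1.
(a,b)_∞: sgn(-9282)=−, sgn(19)=+, so +1.
(a,b)_2: α=-7, β=-6; u≡7, v≡3 (mod 8); ε(u)ε(v)=1·1, αω(v)=-7·1, βω(u)=-6·0; sum ≡ 0  ⇒  +1.
(a,b)_3: α=1, u≡2; β=6, v≡1 (mod 3); (2|3)=-1, (1|3)=+1; sign (−1)^0·-1^6·+1^1 = +1.
(a,b)_19: α=2, u≡11; β=3, v≡9 (mod 19); (11|19)=+1, (9|19)=+1; sign (−1)^0·+1^3·+1^2 = +1.
(a,b)_23: α=2, u≡14; β=4, v≡21 (mod 23); (14|23)=-1, (21|23)=-1; sign (−1)^0·-1^4·-1^2 = +1.
(a,b)_11: α=2, u≡10; β=2, v≡8 (mod 11); (10|11)=-1, (8|11)=-1; sign (−1)^0·-1^2·-1^2 = +1.
(a,b)_31: α=2, u≡8; β=2, v≡1 (mod 31); (8|31)=+1, (1|31)=+1; sign (−1)^0·+1^2·+1^2 = +1.
(a,b)_5: α=-4, u≡2; β=-6, v≡1 (mod 5); (2|5)=-1, (1|5)=+1; sign (−1)^0·-1^-6·+1^-4 = +1.
(a,b)_17: α=1, u≡4; β=2, v≡16 (mod 17); (4|17)=+1, (16|17)=+1; sign (−1)^0·+1^2·+1^1 = +1.
|Ram(-9282, 19)| = 2, even; anisotropic at {7, 13}.

[7, 13]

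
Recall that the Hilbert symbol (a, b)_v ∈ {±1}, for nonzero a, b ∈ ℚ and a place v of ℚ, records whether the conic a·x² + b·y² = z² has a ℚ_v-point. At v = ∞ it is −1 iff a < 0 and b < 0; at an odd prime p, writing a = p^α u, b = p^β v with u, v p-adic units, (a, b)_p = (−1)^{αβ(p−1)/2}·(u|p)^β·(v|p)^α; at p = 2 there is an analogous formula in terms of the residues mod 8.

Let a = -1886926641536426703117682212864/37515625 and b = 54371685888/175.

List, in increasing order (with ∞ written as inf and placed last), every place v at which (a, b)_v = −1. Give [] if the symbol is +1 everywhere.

Mod squares: a ≡ -429, b ≡ 714. Check v ∈ {∞, 2, 3, 5, 7, 11, 13, 17, 37}.
v=11: a=11^1·(≡1), b=11^0·(≡8) mod 11; (1|11)=+1, (8|11)=-1; (−1)^{1·0·5}·(+1)^0·(-1)^1 = -1.
v=3: a=3^15·(≡1), b=3^3·(≡1) mod 3; (1|3)=+1, (1|3)=+1; (−1)^{15·3·1}·(+1)^3·(+1)^15 = -1.
v=7: a=7^-4·(≡5), b=7^-1·(≡4) mod 7; (5|7)=-1, (4|7)=+1; (−1)^{-4·-1·3}·(-1)^-1·(+1)^-4 = -1.
v=5: a=5^-6·(≡1), b=5^-2·(≡4) mod 5; (1|5)=+1, (4|5)=+1; (−1)^{-6·-2·2}·(+1)^-2·(+1)^-6 = +1.
v=∞: -429 < 0 and 714 > 0  ⇒  (a,b)_∞ = +1.
v=37: a=37^4·(≡31), b=37^2·(≡4) mod 37; (31|37)=-1, (4|37)=+1; (−1)^{4·2·18}·(-1)^2·(+1)^4 = +1.
v=2: v_2(a)=34, v_2(b)=9; units ≡ 3, 5 (mod 8); ε·ε+αω+βω = 1·0+34·1+9·1 ≡ 1  ⇒  (a,b)_2 = -1.
v=13: a=13^5·(≡2), b=13^2·(≡9) mod 13; (2|13)=-1, (9|13)=+1; (−1)^{5·2·6}·(-1)^2·(+1)^5 = +1.
v=17: a=17^0·(≡16), b=17^1·(≡15) mod 17; (16|17)=+1, (15|17)=+1; (−1)^{0·1·8}·(+1)^1·(+1)^0 = +1.
|Ram(-429, 714)| = 4, even; anisotropic at {2, 3, 7, 11}.

[2, 3, 7, 11]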